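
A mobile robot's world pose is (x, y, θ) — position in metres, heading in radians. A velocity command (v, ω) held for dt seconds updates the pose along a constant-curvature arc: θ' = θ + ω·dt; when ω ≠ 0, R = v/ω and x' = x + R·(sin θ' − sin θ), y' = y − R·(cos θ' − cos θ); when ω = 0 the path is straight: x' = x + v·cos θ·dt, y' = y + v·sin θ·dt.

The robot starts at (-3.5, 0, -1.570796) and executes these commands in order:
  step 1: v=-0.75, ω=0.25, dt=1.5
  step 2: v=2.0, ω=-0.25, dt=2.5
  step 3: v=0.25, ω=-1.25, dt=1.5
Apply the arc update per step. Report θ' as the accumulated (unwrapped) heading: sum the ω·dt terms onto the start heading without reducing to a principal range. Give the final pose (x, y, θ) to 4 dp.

step 1: θ'=-1.1958 (R=-3.0000) → pose (-3.7085, 1.0988, -1.1958)
step 2: θ'=-1.8208 (R=-8.0000) → pose (-3.4012, -3.8106, -1.8208)
step 3: θ'=-3.6958 (R=-0.2000) → pose (-3.7003, -3.9312, -3.6958)

(-3.7003, -3.9312, -3.6958)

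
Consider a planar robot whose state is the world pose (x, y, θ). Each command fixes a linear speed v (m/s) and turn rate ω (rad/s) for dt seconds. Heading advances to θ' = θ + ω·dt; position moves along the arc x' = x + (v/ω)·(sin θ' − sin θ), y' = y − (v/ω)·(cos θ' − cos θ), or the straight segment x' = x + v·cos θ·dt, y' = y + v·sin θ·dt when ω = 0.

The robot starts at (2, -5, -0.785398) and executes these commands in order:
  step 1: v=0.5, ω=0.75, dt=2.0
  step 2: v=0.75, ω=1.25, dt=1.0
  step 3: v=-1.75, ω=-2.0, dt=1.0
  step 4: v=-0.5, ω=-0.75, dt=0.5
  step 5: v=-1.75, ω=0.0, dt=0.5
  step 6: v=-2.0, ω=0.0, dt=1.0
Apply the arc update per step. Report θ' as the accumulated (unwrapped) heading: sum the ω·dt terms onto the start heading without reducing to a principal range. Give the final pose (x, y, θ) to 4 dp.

step 1: θ'=0.7146 (R=0.6667) → pose (2.9083, -5.0322, 0.7146)
step 2: θ'=1.9646 (R=0.6000) → pose (3.0692, -4.3487, 1.9646)
step 3: θ'=-0.0354 (R=0.8750) → pose (2.2302, -5.5589, -0.0354)
step 4: θ'=-0.4104 (R=0.6667) → pose (1.9878, -5.5040, -0.4104)
step 5: θ'=-0.4104 (straight) → pose (1.1854, -5.1549, -0.4104)
step 6: θ'=-0.4104 (straight) → pose (-0.6485, -4.3569, -0.4104)

(-0.6485, -4.3569, -0.4104)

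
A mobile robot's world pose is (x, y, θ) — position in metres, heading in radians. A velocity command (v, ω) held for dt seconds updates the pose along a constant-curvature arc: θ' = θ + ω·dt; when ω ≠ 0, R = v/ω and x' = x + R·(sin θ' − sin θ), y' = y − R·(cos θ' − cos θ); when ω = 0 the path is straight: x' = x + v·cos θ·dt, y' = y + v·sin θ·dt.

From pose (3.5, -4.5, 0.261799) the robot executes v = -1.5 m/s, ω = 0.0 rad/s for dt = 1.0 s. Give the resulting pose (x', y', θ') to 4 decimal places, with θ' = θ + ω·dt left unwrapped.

θ' = 0.2618 + 0.0·1.0 = 0.2618
ω = 0 → straight: x' = 3.5 + -1.5·cos(0.2618)·1.0 = 2.0511
y' = -4.5 + -1.5·sin(0.2618)·1.0 = -4.8882

(2.0511, -4.8882, 0.2618)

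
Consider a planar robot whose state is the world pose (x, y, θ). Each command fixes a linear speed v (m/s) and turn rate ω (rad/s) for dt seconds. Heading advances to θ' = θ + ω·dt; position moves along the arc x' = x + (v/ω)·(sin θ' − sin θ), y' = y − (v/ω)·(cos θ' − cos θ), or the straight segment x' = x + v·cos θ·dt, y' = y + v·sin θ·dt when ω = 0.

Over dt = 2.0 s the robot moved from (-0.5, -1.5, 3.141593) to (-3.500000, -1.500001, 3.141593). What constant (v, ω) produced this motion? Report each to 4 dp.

Δθ = 3.141593 − 3.141593 = 0.000000
ω = Δθ/dt = 0.000000/2.0 = 0.0000
ω = 0 → v = (Δx·cos θ + Δy·sin θ)/dt = 1.5000

v = 1.5000, ω = 0.0000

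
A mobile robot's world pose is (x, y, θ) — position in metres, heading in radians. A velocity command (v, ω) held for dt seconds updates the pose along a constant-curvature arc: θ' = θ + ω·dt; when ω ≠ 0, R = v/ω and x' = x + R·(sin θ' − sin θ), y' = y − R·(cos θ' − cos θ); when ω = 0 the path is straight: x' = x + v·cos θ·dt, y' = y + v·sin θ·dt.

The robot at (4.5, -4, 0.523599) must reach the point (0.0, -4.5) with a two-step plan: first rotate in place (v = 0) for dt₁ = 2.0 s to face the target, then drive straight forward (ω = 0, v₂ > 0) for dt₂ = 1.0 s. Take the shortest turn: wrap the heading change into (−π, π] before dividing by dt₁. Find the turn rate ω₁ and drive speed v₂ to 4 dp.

ω₁ = 1.3643, v₂ = 4.5277

heading to target = atan2(-4.5−-4, 0−4.5) = -3.0309
Δθ = wrap(-3.0309 − 0.5236) = 2.7287; ω₁ = Δθ/dt₁ = 1.3643
distance = √((0−4.5)² + (-4.5−-4)²) = 4.5277; v₂ = distance/dt₂ = 4.5277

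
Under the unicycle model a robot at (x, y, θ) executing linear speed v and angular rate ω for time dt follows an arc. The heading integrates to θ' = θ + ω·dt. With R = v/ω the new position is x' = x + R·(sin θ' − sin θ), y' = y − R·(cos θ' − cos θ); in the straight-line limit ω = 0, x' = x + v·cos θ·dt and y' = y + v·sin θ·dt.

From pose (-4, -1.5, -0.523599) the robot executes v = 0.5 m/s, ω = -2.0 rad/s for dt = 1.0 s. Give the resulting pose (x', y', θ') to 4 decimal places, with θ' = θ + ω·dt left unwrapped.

(-3.9801, -1.9203, -2.5236)

θ' = -0.5236 + -2.0·1.0 = -2.5236
R = v/ω = 0.5/-2.0 = -0.2500
x' = -4 + -0.2500·(sin -2.5236 − sin -0.5236) = -3.9801
y' = -1.5 − -0.2500·(cos -2.5236 − cos -0.5236) = -1.9203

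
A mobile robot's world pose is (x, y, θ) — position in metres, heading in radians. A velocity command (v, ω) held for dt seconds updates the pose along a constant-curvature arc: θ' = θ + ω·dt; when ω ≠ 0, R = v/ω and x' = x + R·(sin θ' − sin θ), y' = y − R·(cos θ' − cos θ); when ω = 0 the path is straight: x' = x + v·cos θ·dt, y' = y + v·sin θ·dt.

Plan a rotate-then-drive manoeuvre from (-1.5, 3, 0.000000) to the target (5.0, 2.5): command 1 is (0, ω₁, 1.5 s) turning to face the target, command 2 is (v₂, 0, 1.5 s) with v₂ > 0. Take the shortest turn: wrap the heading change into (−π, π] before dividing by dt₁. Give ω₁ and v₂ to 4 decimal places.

ω₁ = -0.0512, v₂ = 4.3461

heading to target = atan2(2.5−3, 5−-1.5) = -0.0768
Δθ = wrap(-0.0768 − 0.0000) = -0.0768; ω₁ = Δθ/dt₁ = -0.0512
distance = √((5−-1.5)² + (2.5−3)²) = 6.5192; v₂ = distance/dt₂ = 4.3461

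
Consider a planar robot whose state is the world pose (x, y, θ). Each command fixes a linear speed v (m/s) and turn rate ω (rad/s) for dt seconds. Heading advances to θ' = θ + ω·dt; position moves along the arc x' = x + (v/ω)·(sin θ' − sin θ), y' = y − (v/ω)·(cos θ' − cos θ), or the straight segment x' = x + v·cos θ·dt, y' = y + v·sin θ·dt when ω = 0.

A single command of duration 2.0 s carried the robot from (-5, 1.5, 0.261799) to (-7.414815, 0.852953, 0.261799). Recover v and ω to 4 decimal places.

Δθ = 0.261799 − 0.261799 = 0.000000
ω = Δθ/dt = 0.000000/2.0 = 0.0000
ω = 0 → v = (Δx·cos θ + Δy·sin θ)/dt = -1.2500

v = -1.2500, ω = 0.0000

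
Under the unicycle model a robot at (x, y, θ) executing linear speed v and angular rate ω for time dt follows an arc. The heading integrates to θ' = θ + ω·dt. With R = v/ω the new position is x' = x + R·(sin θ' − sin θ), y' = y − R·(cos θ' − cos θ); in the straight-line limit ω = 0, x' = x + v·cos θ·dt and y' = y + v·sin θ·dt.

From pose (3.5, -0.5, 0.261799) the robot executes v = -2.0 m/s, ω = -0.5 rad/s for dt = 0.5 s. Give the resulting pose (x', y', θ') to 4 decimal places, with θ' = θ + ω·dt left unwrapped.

(2.5119, -0.6360, 0.0118)

θ' = 0.2618 + -0.5·0.5 = 0.0118
R = v/ω = -2.0/-0.5 = 4.0000
x' = 3.5 + 4.0000·(sin 0.0118 − sin 0.2618) = 2.5119
y' = -0.5 − 4.0000·(cos 0.0118 − cos 0.2618) = -0.6360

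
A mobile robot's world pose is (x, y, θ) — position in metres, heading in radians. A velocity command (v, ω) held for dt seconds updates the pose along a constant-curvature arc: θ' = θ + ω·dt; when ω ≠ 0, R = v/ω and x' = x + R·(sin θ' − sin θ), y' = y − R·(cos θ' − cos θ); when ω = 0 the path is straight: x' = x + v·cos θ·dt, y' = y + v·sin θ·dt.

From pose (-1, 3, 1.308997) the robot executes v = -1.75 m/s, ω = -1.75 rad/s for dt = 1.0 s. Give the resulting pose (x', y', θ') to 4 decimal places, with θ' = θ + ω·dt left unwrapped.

(-2.3928, 2.3545, -0.4410)

θ' = 1.3090 + -1.75·1.0 = -0.4410
R = v/ω = -1.75/-1.75 = 1.0000
x' = -1 + 1.0000·(sin -0.4410 − sin 1.3090) = -2.3928
y' = 3 − 1.0000·(cos -0.4410 − cos 1.3090) = 2.3545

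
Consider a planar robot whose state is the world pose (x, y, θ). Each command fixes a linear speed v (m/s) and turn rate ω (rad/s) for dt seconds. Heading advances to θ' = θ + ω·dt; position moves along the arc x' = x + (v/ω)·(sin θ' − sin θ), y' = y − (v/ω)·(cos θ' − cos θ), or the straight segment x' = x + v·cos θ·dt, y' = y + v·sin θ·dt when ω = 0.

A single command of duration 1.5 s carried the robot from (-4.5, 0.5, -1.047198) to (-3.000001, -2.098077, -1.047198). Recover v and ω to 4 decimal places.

Δθ = -1.047198 − -1.047198 = 0.000000
ω = Δθ/dt = 0.000000/1.5 = 0.0000
ω = 0 → v = (Δx·cos θ + Δy·sin θ)/dt = 2.0000

v = 2.0000, ω = 0.0000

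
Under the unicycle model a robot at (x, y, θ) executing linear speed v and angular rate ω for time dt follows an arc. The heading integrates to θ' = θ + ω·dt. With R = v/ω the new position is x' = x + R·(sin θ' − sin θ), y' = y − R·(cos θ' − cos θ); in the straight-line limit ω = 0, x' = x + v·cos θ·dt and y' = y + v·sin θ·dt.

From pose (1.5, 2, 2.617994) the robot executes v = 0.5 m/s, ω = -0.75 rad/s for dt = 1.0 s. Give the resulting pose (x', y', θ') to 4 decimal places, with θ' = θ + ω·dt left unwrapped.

(1.1959, 2.3821, 1.8680)

θ' = 2.6180 + -0.75·1.0 = 1.8680
R = v/ω = 0.5/-0.75 = -0.6667
x' = 1.5 + -0.6667·(sin 1.8680 − sin 2.6180) = 1.1959
y' = 2 − -0.6667·(cos 1.8680 − cos 2.6180) = 2.3821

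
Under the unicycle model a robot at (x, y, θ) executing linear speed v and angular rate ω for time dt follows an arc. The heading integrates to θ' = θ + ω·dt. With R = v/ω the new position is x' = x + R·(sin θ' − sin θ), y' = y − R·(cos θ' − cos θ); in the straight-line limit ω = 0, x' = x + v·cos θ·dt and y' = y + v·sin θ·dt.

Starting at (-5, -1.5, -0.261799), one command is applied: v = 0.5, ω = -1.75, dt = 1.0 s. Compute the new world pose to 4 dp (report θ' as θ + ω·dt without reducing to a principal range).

θ' = -0.2618 + -1.75·1.0 = -2.0118
R = v/ω = 0.5/-1.75 = -0.2857
x' = -5 + -0.2857·(sin -2.0118 − sin -0.2618) = -4.8156
y' = -1.5 − -0.2857·(cos -2.0118 − cos -0.2618) = -1.8979

(-4.8156, -1.8979, -2.0118)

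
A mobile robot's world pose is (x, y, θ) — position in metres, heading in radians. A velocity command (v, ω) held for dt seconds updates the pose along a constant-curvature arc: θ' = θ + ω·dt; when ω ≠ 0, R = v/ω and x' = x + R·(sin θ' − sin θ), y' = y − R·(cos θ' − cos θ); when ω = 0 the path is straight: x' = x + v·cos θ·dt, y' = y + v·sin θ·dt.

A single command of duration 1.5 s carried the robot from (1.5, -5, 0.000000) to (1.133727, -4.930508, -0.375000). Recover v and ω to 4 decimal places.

v = -0.2500, ω = -0.2500

Δθ = -0.375000 − 0.000000 = -0.375000
ω = Δθ/dt = -0.375000/1.5 = -0.2500
R = Δx/(sin θ' − sin θ) = 1.0000
v = R·ω = 1.0000·-0.2500 = -0.2500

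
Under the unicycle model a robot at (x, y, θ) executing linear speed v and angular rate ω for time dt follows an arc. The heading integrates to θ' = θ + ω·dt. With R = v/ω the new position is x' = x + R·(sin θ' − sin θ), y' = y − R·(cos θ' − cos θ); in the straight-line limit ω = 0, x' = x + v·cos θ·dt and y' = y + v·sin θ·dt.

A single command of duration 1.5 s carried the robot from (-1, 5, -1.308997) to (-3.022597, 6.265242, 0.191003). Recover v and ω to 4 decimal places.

v = -1.7500, ω = 1.0000

Δθ = 0.191003 − -1.308997 = 1.500000
ω = Δθ/dt = 1.500000/1.5 = 1.0000
R = Δx/(sin θ' − sin θ) = -1.7500
v = R·ω = -1.7500·1.0000 = -1.7500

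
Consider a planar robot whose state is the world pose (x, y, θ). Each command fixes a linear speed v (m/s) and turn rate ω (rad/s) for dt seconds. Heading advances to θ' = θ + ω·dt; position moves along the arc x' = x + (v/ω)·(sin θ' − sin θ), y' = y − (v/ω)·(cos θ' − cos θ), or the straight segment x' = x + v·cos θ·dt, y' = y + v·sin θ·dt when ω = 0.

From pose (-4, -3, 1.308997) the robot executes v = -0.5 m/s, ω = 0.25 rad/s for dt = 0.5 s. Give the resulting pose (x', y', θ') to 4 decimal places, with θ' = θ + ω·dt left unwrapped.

θ' = 1.3090 + 0.25·0.5 = 1.4340
R = v/ω = -0.5/0.25 = -2.0000
x' = -4 + -2.0000·(sin 1.4340 − sin 1.3090) = -4.0495
y' = -3 − -2.0000·(cos 1.4340 − cos 1.3090) = -3.2449

(-4.0495, -3.2449, 1.4340)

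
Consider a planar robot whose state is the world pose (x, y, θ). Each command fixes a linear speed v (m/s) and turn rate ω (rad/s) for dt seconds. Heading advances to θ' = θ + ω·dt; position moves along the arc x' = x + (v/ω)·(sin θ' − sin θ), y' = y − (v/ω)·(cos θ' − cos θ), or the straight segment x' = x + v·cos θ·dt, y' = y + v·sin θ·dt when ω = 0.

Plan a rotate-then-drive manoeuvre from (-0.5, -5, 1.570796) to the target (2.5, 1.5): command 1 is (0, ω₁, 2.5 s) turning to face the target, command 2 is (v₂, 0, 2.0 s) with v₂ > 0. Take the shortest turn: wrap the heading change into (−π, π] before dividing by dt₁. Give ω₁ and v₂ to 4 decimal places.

ω₁ = -0.1730, v₂ = 3.5795

heading to target = atan2(1.5−-5, 2.5−-0.5) = 1.1384
Δθ = wrap(1.1384 − 1.5708) = -0.4324; ω₁ = Δθ/dt₁ = -0.1730
distance = √((2.5−-0.5)² + (1.5−-5)²) = 7.1589; v₂ = distance/dt₂ = 3.5795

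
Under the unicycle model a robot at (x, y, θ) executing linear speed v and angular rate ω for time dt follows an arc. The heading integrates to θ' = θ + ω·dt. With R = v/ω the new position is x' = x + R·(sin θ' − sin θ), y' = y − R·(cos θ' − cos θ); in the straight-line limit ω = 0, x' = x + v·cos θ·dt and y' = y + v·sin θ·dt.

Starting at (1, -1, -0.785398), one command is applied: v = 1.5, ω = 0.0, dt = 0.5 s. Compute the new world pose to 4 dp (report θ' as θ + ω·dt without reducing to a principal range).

θ' = -0.7854 + 0.0·0.5 = -0.7854
ω = 0 → straight: x' = 1 + 1.5·cos(-0.7854)·0.5 = 1.5303
y' = -1 + 1.5·sin(-0.7854)·0.5 = -1.5303

(1.5303, -1.5303, -0.7854)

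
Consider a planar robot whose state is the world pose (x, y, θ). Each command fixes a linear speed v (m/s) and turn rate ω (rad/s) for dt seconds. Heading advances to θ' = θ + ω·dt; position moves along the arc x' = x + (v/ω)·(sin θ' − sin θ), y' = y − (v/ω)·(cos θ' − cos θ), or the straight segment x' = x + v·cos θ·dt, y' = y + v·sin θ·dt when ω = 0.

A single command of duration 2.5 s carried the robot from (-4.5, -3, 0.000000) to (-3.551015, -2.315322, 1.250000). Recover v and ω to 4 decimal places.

v = 0.5000, ω = 0.5000

Δθ = 1.250000 − 0.000000 = 1.250000
ω = Δθ/dt = 1.250000/2.5 = 0.5000
R = Δx/(sin θ' − sin θ) = 1.0000
v = R·ω = 1.0000·0.5000 = 0.5000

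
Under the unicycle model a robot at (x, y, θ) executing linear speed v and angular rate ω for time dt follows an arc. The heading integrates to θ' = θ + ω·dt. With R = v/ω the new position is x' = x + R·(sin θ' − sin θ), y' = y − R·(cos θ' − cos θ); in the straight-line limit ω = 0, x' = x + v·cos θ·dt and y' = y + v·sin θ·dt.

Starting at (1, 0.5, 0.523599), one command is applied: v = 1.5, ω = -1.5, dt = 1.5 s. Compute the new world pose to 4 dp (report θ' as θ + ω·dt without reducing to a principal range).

(2.4879, -0.5210, -1.7264)

θ' = 0.5236 + -1.5·1.5 = -1.7264
R = v/ω = 1.5/-1.5 = -1.0000
x' = 1 + -1.0000·(sin -1.7264 − sin 0.5236) = 2.4879
y' = 0.5 − -1.0000·(cos -1.7264 − cos 0.5236) = -0.5210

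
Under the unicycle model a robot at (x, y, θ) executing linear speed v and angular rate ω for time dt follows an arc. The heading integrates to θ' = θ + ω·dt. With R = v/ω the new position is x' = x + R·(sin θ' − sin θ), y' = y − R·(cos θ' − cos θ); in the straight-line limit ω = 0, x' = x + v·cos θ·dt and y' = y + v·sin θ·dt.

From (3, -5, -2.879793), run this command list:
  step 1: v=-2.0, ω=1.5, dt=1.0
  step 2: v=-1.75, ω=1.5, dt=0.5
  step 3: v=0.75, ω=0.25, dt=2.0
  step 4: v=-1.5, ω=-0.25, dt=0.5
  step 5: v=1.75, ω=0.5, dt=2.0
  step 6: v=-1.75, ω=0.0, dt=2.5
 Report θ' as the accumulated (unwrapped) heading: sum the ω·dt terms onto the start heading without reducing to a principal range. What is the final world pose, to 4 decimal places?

step 1: θ'=-1.3798 (R=-1.3333) → pose (3.9640, -3.4590, -1.3798)
step 2: θ'=-0.6298 (R=-1.1667) → pose (3.5057, -2.7376, -0.6298)
step 3: θ'=-0.1298 (R=3.0000) → pose (4.8843, -3.2879, -0.1298)
step 4: θ'=-0.2548 (R=6.0000) → pose (4.1486, -3.1447, -0.2548)
step 5: θ'=0.7452 (R=3.5000) → pose (7.4042, -2.3300, 0.7452)
step 6: θ'=0.7452 (straight) → pose (4.1888, -5.2968, 0.7452)

(4.1888, -5.2968, 0.7452)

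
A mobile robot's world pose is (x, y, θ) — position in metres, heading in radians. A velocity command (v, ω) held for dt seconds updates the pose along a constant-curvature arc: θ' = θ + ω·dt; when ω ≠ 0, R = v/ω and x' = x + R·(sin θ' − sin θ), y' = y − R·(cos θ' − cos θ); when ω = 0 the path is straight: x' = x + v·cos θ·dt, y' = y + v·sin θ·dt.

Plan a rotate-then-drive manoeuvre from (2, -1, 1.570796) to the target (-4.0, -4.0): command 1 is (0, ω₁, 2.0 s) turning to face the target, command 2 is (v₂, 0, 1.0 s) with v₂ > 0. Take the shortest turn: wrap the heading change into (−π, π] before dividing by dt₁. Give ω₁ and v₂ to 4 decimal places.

ω₁ = 1.0172, v₂ = 6.7082

heading to target = atan2(-4−-1, -4−2) = -2.6779
Δθ = wrap(-2.6779 − 1.5708) = 2.0344; ω₁ = Δθ/dt₁ = 1.0172
distance = √((-4−2)² + (-4−-1)²) = 6.7082; v₂ = distance/dt₂ = 6.7082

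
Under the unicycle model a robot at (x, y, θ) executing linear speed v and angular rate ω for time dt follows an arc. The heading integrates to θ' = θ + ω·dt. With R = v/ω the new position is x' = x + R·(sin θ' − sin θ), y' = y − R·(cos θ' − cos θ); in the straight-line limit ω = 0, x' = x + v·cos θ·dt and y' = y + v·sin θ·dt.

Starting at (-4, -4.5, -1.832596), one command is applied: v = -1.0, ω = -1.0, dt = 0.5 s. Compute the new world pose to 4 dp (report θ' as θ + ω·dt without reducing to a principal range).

θ' = -1.8326 + -1.0·0.5 = -2.3326
R = v/ω = -1.0/-1.0 = 1.0000
x' = -4 + 1.0000·(sin -2.3326 − sin -1.8326) = -3.7577
y' = -4.5 − 1.0000·(cos -2.3326 − cos -1.8326) = -4.0686

(-3.7577, -4.0686, -2.3326)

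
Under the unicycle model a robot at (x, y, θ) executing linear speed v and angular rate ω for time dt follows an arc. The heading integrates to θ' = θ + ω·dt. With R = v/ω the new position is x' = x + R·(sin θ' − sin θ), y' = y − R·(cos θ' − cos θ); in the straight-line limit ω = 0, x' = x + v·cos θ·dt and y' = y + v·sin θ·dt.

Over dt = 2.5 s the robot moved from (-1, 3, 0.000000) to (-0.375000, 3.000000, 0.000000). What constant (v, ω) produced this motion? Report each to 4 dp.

v = 0.2500, ω = 0.0000

Δθ = 0.000000 − 0.000000 = 0.000000
ω = Δθ/dt = 0.000000/2.5 = 0.0000
ω = 0 → v = (Δx·cos θ + Δy·sin θ)/dt = 0.2500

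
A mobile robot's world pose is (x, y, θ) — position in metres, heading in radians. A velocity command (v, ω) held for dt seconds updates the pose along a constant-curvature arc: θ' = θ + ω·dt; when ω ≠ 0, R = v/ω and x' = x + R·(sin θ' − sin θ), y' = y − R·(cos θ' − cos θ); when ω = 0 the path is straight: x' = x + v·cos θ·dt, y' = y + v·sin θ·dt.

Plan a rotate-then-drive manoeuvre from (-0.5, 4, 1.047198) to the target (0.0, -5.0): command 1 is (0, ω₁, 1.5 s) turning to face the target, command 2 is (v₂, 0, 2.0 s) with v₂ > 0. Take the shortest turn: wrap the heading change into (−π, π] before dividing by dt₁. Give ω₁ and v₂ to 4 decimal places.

ω₁ = -1.7083, v₂ = 4.5069

heading to target = atan2(-5−4, 0−-0.5) = -1.5153
Δθ = wrap(-1.5153 − 1.0472) = -2.5625; ω₁ = Δθ/dt₁ = -1.7083
distance = √((0−-0.5)² + (-5−4)²) = 9.0139; v₂ = distance/dt₂ = 4.5069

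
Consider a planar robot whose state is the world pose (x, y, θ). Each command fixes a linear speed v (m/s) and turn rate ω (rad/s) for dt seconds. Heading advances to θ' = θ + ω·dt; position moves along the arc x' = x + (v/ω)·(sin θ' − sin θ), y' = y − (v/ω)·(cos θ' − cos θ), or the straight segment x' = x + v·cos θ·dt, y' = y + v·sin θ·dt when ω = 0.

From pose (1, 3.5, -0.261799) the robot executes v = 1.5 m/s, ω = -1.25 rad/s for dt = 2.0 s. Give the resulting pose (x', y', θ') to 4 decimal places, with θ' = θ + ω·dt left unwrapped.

(1.1343, 1.2264, -2.7618)

θ' = -0.2618 + -1.25·2.0 = -2.7618
R = v/ω = 1.5/-1.25 = -1.2000
x' = 1 + -1.2000·(sin -2.7618 − sin -0.2618) = 1.1343
y' = 3.5 − -1.2000·(cos -2.7618 − cos -0.2618) = 1.2264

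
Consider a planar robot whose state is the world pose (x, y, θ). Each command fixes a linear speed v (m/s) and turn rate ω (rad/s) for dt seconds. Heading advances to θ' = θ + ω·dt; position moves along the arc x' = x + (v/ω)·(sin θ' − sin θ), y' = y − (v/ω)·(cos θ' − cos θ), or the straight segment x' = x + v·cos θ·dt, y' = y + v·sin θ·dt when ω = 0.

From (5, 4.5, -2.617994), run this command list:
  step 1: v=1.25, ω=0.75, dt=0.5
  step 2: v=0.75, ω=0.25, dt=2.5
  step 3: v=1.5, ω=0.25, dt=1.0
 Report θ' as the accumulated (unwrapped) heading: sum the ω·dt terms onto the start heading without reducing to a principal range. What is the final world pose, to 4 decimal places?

(3.9962, 0.8763, -1.3680)

step 1: θ'=-2.2430 (R=1.6667) → pose (4.5292, 4.0945, -2.2430)
step 2: θ'=-1.6180 (R=3.0000) → pose (3.8799, 2.3679, -1.6180)
step 3: θ'=-1.3680 (R=6.0000) → pose (3.9962, 0.8763, -1.3680)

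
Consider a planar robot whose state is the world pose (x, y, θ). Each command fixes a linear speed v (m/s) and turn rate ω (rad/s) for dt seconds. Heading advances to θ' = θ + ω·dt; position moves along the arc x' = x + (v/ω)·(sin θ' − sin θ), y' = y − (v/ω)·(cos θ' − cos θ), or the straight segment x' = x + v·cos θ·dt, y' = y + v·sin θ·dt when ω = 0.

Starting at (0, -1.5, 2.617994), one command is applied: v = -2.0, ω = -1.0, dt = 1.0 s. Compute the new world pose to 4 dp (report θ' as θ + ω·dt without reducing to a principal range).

θ' = 2.6180 + -1.0·1.0 = 1.6180
R = v/ω = -2.0/-1.0 = 2.0000
x' = 0 + 2.0000·(sin 1.6180 − sin 2.6180) = 0.9978
y' = -1.5 − 2.0000·(cos 1.6180 − cos 2.6180) = -3.1377

(0.9978, -3.1377, 1.6180)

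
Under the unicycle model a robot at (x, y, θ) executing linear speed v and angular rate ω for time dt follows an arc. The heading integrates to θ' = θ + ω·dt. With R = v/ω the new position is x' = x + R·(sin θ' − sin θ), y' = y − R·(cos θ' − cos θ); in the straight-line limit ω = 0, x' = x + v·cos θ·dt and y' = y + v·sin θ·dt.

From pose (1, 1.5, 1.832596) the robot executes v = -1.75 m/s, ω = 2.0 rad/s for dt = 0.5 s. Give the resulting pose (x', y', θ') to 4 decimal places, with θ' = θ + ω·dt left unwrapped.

(1.5791, 0.8929, 2.8326)

θ' = 1.8326 + 2.0·0.5 = 2.8326
R = v/ω = -1.75/2.0 = -0.8750
x' = 1 + -0.8750·(sin 2.8326 − sin 1.8326) = 1.5791
y' = 1.5 − -0.8750·(cos 2.8326 − cos 1.8326) = 0.8929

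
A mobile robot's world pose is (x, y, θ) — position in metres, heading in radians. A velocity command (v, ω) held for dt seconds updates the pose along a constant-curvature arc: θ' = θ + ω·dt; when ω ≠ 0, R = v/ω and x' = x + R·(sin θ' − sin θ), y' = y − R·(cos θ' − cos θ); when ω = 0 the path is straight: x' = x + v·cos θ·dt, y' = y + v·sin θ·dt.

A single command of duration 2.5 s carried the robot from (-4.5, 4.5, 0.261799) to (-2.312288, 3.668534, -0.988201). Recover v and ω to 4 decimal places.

v = 1.0000, ω = -0.5000

Δθ = -0.988201 − 0.261799 = -1.250000
ω = Δθ/dt = -1.250000/2.5 = -0.5000
R = Δx/(sin θ' − sin θ) = -2.0000
v = R·ω = -2.0000·-0.5000 = 1.0000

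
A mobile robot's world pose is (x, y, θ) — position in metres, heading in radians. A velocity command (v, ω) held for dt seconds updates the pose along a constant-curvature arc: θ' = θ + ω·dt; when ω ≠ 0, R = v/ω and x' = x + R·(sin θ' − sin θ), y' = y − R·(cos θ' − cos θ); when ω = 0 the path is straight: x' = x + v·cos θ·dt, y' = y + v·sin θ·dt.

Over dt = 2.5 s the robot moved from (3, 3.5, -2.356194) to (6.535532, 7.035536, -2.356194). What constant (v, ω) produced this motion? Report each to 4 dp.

v = -2.0000, ω = 0.0000

Δθ = -2.356194 − -2.356194 = 0.000000
ω = Δθ/dt = 0.000000/2.5 = 0.0000
ω = 0 → v = (Δx·cos θ + Δy·sin θ)/dt = -2.0000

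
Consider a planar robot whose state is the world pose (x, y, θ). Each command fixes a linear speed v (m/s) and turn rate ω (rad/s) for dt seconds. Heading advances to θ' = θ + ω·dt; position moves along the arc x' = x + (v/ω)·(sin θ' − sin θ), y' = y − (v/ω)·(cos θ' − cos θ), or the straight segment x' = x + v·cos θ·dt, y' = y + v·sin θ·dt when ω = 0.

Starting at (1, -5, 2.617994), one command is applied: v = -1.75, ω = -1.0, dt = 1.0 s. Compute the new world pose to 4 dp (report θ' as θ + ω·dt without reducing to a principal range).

(1.8731, -6.4330, 1.6180)

θ' = 2.6180 + -1.0·1.0 = 1.6180
R = v/ω = -1.75/-1.0 = 1.7500
x' = 1 + 1.7500·(sin 1.6180 − sin 2.6180) = 1.8731
y' = -5 − 1.7500·(cos 1.6180 − cos 2.6180) = -6.4330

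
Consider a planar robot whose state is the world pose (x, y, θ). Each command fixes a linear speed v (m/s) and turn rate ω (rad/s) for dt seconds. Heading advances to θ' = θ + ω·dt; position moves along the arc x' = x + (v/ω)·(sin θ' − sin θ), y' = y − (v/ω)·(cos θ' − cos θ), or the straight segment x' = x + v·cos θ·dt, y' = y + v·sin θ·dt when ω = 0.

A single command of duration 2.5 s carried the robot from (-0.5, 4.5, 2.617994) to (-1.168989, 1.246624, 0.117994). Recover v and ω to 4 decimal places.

v = -1.7500, ω = -1.0000

Δθ = 0.117994 − 2.617994 = -2.500000
ω = Δθ/dt = -2.500000/2.5 = -1.0000
R = −Δy/(cos θ' − cos θ) = 1.7500
v = R·ω = 1.7500·-1.0000 = -1.7500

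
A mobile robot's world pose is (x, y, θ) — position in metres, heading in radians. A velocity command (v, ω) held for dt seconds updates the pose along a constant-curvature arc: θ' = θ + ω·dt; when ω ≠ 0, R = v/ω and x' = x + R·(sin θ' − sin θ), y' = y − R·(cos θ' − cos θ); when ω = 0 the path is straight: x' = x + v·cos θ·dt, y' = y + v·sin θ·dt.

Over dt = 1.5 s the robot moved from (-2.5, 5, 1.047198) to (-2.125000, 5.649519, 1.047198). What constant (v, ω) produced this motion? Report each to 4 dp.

v = 0.5000, ω = 0.0000

Δθ = 1.047198 − 1.047198 = 0.000000
ω = Δθ/dt = 0.000000/1.5 = 0.0000
ω = 0 → v = (Δx·cos θ + Δy·sin θ)/dt = 0.5000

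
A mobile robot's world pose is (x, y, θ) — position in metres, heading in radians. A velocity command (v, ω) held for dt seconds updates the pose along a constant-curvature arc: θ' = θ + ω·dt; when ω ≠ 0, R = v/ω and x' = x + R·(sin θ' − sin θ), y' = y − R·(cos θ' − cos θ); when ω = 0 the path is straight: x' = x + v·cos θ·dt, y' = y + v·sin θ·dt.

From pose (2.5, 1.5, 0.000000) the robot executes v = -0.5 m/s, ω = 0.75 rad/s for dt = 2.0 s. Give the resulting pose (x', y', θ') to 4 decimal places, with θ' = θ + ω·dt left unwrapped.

θ' = 0.0000 + 0.75·2.0 = 1.5000
R = v/ω = -0.5/0.75 = -0.6667
x' = 2.5 + -0.6667·(sin 1.5000 − sin 0.0000) = 1.8350
y' = 1.5 − -0.6667·(cos 1.5000 − cos 0.0000) = 0.8805

(1.8350, 0.8805, 1.5000)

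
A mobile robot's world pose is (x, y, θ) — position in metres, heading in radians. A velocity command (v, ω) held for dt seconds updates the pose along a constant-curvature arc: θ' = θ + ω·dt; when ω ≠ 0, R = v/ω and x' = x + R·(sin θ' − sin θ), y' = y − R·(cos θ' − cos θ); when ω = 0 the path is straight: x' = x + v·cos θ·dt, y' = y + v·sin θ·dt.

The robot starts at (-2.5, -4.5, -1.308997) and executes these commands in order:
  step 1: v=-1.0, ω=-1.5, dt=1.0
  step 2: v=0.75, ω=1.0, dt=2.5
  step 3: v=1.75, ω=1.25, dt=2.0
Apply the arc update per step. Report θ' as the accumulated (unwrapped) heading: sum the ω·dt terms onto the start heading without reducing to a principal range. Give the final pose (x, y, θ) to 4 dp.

step 1: θ'=-2.8090 (R=0.6667) → pose (-2.0737, -3.6973, -2.8090)
step 2: θ'=-0.3090 (R=0.7500) → pose (-2.0569, -5.1207, -0.3090)
step 3: θ'=2.1910 (R=1.4000) → pose (-0.4919, -2.9733, 2.1910)

(-0.4919, -2.9733, 2.1910)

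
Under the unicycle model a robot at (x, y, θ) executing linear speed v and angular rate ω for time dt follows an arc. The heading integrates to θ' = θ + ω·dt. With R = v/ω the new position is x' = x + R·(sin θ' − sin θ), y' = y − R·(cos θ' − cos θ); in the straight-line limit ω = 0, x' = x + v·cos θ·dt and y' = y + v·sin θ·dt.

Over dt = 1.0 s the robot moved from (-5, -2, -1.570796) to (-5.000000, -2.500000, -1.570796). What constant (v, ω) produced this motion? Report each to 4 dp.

v = 0.5000, ω = 0.0000

Δθ = -1.570796 − -1.570796 = 0.000000
ω = Δθ/dt = 0.000000/1.0 = 0.0000
ω = 0 → v = (Δx·cos θ + Δy·sin θ)/dt = 0.5000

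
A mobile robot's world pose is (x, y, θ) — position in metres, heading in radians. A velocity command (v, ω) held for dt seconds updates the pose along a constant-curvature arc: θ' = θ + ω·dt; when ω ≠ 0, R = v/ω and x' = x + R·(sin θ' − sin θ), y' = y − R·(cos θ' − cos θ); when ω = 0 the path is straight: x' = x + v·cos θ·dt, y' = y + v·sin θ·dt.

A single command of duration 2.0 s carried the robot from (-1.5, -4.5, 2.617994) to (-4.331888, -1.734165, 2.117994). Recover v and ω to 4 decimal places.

v = 2.0000, ω = -0.2500

Δθ = 2.117994 − 2.617994 = -0.500000
ω = Δθ/dt = -0.500000/2.0 = -0.2500
R = Δx/(sin θ' − sin θ) = -8.0000
v = R·ω = -8.0000·-0.2500 = 2.0000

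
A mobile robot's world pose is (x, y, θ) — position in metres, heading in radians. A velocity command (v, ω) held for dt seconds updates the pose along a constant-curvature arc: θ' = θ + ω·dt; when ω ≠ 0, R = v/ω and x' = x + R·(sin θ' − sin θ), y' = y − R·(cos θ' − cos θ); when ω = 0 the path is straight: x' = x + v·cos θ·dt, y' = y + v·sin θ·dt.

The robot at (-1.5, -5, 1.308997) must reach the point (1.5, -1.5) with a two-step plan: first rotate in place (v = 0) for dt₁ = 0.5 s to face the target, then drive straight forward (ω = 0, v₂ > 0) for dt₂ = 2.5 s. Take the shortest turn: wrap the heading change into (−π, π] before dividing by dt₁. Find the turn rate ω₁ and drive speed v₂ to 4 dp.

heading to target = atan2(-1.5−-5, 1.5−-1.5) = 0.8622
Δθ = wrap(0.8622 − 1.3090) = -0.4468; ω₁ = Δθ/dt₁ = -0.8937
distance = √((1.5−-1.5)² + (-1.5−-5)²) = 4.6098; v₂ = distance/dt₂ = 1.8439

ω₁ = -0.8937, v₂ = 1.8439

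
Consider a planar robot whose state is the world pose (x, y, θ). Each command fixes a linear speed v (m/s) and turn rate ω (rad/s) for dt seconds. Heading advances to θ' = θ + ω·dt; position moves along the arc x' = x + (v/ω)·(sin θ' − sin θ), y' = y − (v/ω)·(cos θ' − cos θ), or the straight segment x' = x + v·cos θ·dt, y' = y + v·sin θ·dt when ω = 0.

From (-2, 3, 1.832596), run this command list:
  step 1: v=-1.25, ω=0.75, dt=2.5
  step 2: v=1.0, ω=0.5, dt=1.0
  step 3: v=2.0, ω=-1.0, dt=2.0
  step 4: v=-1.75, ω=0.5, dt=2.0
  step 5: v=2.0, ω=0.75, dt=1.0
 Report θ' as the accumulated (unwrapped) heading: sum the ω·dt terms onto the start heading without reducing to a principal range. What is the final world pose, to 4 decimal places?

(-2.2546, -1.1632, 3.9576)

step 1: θ'=3.7076 (R=-1.6667) → pose (0.5036, 2.0246, 3.7076)
step 2: θ'=4.2076 (R=2.0000) → pose (-0.1744, 1.3038, 4.2076)
step 3: θ'=2.2076 (R=-2.0000) → pose (-3.5329, 1.0818, 2.2076)
step 4: θ'=3.2076 (R=-3.5000) → pose (-0.4881, -0.3294, 3.2076)
step 5: θ'=3.9576 (R=2.6667) → pose (-2.2546, -1.1632, 3.9576)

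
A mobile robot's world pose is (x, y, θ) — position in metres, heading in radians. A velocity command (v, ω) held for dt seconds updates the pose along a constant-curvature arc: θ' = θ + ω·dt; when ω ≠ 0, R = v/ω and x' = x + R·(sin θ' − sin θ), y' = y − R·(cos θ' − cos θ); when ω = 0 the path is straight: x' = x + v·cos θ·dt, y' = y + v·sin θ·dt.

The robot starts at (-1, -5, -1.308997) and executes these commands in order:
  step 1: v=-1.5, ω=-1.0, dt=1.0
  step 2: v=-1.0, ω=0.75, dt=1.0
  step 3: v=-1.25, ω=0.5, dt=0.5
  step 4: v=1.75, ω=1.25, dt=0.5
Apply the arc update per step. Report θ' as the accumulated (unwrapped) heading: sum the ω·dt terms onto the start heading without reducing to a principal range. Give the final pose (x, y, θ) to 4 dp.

step 1: θ'=-2.3090 (R=1.5000) → pose (-0.6606, -3.6023, -2.3090)
step 2: θ'=-1.5590 (R=-1.3333) → pose (-0.3136, -2.6893, -1.5590)
step 3: θ'=-1.3090 (R=-2.5000) → pose (-0.3986, -2.0718, -1.3090)
step 4: θ'=-0.6840 (R=1.4000) → pose (0.0690, -2.7945, -0.6840)

(0.0690, -2.7945, -0.6840)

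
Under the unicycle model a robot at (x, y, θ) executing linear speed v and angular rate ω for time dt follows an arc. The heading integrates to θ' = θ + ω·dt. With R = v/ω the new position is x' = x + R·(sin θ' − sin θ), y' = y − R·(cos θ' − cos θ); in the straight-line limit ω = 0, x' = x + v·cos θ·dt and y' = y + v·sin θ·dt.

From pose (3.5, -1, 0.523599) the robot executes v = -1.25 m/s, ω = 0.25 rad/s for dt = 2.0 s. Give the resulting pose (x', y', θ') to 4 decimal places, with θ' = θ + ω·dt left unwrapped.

(1.7301, -2.7286, 1.0236)

θ' = 0.5236 + 0.25·2.0 = 1.0236
R = v/ω = -1.25/0.25 = -5.0000
x' = 3.5 + -5.0000·(sin 1.0236 − sin 0.5236) = 1.7301
y' = -1 − -5.0000·(cos 1.0236 − cos 0.5236) = -2.7286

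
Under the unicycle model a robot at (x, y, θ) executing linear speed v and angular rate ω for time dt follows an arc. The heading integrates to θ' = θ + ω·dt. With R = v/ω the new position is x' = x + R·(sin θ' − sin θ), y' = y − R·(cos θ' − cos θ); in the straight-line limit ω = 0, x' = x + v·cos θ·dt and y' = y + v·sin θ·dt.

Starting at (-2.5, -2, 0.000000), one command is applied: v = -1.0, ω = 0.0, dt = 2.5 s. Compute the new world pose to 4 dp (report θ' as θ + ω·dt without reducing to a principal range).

θ' = 0.0000 + 0.0·2.5 = 0.0000
ω = 0 → straight: x' = -2.5 + -1.0·cos(0.0000)·2.5 = -5.0000
y' = -2 + -1.0·sin(0.0000)·2.5 = -2.0000

(-5.0000, -2.0000, 0.0000)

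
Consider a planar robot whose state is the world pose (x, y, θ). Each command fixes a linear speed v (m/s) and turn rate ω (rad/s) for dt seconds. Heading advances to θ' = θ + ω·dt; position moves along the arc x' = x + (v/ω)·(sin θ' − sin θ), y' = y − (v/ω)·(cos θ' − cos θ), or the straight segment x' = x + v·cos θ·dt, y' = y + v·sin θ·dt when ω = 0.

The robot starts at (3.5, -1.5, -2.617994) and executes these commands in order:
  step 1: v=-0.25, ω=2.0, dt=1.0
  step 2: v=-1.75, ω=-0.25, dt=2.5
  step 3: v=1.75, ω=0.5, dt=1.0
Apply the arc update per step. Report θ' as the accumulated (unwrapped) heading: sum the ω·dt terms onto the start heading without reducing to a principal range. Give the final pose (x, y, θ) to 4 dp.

step 1: θ'=-0.6180 (R=-0.1250) → pose (3.5099, -1.2899, -0.6180)
step 2: θ'=-1.2430 (R=7.0000) → pose (0.9385, 2.1617, -1.2430)
step 3: θ'=-0.7430 (R=3.5000) → pose (1.8844, 0.7110, -0.7430)

(1.8844, 0.7110, -0.7430)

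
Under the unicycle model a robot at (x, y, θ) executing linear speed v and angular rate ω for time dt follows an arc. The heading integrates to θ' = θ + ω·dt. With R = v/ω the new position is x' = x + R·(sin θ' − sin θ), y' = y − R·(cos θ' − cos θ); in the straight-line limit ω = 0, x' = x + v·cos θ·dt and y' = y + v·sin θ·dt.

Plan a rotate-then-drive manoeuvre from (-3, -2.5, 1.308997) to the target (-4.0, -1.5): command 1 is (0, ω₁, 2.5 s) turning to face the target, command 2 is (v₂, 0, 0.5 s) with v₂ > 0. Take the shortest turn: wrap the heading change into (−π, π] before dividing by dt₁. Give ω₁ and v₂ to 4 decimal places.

ω₁ = 0.4189, v₂ = 2.8284

heading to target = atan2(-1.5−-2.5, -4−-3) = 2.3562
Δθ = wrap(2.3562 − 1.3090) = 1.0472; ω₁ = Δθ/dt₁ = 0.4189
distance = √((-4−-3)² + (-1.5−-2.5)²) = 1.4142; v₂ = distance/dt₂ = 2.8284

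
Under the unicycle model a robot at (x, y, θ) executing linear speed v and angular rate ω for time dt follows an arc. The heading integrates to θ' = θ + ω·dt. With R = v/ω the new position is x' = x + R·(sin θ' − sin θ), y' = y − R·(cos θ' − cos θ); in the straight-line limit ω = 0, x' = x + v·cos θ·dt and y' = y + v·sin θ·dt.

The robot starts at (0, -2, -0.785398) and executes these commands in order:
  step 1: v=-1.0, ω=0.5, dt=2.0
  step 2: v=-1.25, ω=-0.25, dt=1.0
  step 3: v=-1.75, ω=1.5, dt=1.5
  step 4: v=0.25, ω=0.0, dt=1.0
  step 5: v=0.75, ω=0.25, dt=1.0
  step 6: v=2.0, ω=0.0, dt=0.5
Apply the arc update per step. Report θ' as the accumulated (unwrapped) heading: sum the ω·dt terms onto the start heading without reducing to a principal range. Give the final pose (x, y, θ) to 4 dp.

step 1: θ'=0.2146 (R=-2.0000) → pose (-1.8401, -1.4601, 0.2146)
step 2: θ'=-0.0354 (R=5.0000) → pose (-3.0819, -1.5717, -0.0354)
step 3: θ'=2.2146 (R=-1.1667) → pose (-4.0563, -3.4379, 2.2146)
step 4: θ'=2.2146 (straight) → pose (-4.2063, -3.2379, 2.2146)
step 5: θ'=2.4646 (R=3.0000) → pose (-4.7264, -2.7003, 2.4646)
step 6: θ'=2.4646 (straight) → pose (-5.5059, -2.0738, 2.4646)

(-5.5059, -2.0738, 2.4646)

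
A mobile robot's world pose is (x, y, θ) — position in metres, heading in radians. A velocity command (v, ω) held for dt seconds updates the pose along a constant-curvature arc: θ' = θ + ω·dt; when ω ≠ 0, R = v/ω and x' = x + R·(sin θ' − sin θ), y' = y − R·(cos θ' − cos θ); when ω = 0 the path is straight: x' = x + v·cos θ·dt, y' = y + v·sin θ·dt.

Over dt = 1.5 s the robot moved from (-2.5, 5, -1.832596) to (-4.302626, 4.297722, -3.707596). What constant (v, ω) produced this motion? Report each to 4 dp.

Δθ = -3.707596 − -1.832596 = -1.875000
ω = Δθ/dt = -1.875000/1.5 = -1.2500
R = Δx/(sin θ' − sin θ) = -1.2000
v = R·ω = -1.2000·-1.2500 = 1.5000

v = 1.5000, ω = -1.2500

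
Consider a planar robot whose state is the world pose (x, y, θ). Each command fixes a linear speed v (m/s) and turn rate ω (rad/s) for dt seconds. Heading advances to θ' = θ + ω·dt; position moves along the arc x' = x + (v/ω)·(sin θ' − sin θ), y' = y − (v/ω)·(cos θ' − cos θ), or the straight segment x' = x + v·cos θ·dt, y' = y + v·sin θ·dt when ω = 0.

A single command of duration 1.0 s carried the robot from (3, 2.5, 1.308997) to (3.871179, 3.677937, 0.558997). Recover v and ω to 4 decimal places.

v = 1.5000, ω = -0.7500

Δθ = 0.558997 − 1.308997 = -0.750000
ω = Δθ/dt = -0.750000/1.0 = -0.7500
R = −Δy/(cos θ' − cos θ) = -2.0000
v = R·ω = -2.0000·-0.7500 = 1.5000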